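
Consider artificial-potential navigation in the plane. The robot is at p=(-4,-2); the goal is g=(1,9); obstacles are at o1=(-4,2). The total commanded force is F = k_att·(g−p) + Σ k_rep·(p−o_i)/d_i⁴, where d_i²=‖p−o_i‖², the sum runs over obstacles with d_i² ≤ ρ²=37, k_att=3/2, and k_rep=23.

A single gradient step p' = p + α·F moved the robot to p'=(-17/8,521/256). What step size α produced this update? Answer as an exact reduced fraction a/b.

F_att = 3/2·(g−p) = 3/2·(5,11) = (7.5000,16.5000)
o1: d²=16 ≤ ρ²=37; F_rep = 23·(0,-4)/16² = (0.0000,-0.3594)
F = F_att + ΣF_rep = (7.5000,16.1406)
Δp = p'−p = (1.8750,4.0352); α = Δx/Fx = (15/8) / (15/2) = 1/4
check: Δy/Fy = (1033/256) / (1033/64) = 1/4 ✓

α = 1/4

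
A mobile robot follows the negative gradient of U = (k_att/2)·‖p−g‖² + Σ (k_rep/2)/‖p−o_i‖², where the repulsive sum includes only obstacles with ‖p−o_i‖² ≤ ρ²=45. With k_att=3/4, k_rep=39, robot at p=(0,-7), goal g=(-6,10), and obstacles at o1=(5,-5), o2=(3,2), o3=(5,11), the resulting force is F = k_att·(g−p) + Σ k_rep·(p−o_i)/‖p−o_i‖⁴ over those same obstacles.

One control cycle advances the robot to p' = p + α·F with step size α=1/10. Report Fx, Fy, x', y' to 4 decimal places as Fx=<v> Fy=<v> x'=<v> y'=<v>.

Fx=-4.7319 Fy=12.6573 x'=-0.4732 y'=-5.7343

F_att = 3/4·(g−p) = 3/4·(-6,17) = (-4.5000,12.7500)
o1: d²=29 ≤ ρ²=45; F_rep = 39·(-5,-2)/29² = (-0.2319,-0.0927)
o2: d²=90 > ρ²=45 → inactive
o3: d²=349 > ρ²=45 → inactive
F = F_att + ΣF_rep = (-4.7319,12.6573)
p' = p + 1/10·F = (-0.4732,-5.7343)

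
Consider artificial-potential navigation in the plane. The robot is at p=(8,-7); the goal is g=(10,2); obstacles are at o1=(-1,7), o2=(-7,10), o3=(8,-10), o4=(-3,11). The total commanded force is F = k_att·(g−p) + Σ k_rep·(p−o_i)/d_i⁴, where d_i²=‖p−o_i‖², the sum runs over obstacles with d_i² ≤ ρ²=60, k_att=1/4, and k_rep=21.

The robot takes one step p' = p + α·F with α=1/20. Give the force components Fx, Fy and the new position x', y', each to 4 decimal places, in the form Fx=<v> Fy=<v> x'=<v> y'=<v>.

F_att = 1/4·(g−p) = 1/4·(2,9) = (0.5000,2.2500)
o1: d²=277 > ρ²=60 → inactive
o2: d²=514 > ρ²=60 → inactive
o3: d²=9 ≤ ρ²=60; F_rep = 21·(0,3)/9² = (0.0000,0.7778)
o4: d²=445 > ρ²=60 → inactive
F = F_att + ΣF_rep = (0.5000,3.0278)
p' = p + 1/20·F = (8.0250,-6.8486)

Fx=0.5000 Fy=3.0278 x'=8.0250 y'=-6.8486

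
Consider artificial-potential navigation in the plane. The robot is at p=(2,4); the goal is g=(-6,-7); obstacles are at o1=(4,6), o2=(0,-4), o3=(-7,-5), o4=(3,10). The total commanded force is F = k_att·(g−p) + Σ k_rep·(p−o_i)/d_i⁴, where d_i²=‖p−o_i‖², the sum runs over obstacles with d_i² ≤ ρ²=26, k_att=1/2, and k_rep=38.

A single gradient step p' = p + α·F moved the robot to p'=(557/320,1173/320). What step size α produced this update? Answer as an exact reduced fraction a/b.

α = 1/20

F_att = 1/2·(g−p) = 1/2·(-8,-11) = (-4.0000,-5.5000)
o1: d²=8 ≤ ρ²=26; F_rep = 38·(-2,-2)/8² = (-1.1875,-1.1875)
o2: d²=68 > ρ²=26 → inactive
o3: d²=162 > ρ²=26 → inactive
o4: d²=37 > ρ²=26 → inactive
F = F_att + ΣF_rep = (-5.1875,-6.6875)
Δp = p'−p = (-0.2594,-0.3344); α = Δx/Fx = (-83/320) / (-83/16) = 1/20
check: Δy/Fy = (-107/320) / (-107/16) = 1/20 ✓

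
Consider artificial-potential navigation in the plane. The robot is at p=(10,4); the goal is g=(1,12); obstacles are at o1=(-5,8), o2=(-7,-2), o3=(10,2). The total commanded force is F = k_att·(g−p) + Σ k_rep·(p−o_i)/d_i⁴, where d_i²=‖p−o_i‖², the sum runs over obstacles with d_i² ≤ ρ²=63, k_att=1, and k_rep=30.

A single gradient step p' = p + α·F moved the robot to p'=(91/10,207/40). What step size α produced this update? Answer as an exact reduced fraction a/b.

α = 1/10

F_att = 1·(g−p) = 1·(-9,8) = (-9.0000,8.0000)
o1: d²=241 > ρ²=63 → inactive
o2: d²=325 > ρ²=63 → inactive
o3: d²=4 ≤ ρ²=63; F_rep = 30·(0,2)/4² = (0.0000,3.7500)
F = F_att + ΣF_rep = (-9.0000,11.7500)
Δp = p'−p = (-0.9000,1.1750); α = Δx/Fx = (-9/10) / (-9) = 1/10
check: Δy/Fy = (47/40) / (47/4) = 1/10 ✓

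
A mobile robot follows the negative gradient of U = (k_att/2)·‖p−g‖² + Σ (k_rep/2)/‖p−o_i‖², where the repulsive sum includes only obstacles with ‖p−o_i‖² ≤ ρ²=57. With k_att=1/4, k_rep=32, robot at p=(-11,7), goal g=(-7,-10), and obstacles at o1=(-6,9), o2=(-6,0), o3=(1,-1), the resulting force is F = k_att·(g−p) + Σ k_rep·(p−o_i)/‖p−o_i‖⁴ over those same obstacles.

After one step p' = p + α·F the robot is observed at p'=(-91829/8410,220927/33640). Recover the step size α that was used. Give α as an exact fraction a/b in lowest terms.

α = 1/10

F_att = 1/4·(g−p) = 1/4·(4,-17) = (1.0000,-4.2500)
o1: d²=29 ≤ ρ²=57; F_rep = 32·(-5,-2)/29² = (-0.1902,-0.0761)
o2: d²=74 > ρ²=57 → inactive
o3: d²=208 > ρ²=57 → inactive
F = F_att + ΣF_rep = (0.8098,-4.3261)
Δp = p'−p = (0.0810,-0.4326); α = Δx/Fx = (681/8410) / (681/841) = 1/10
check: Δy/Fy = (-14553/33640) / (-14553/3364) = 1/10 ✓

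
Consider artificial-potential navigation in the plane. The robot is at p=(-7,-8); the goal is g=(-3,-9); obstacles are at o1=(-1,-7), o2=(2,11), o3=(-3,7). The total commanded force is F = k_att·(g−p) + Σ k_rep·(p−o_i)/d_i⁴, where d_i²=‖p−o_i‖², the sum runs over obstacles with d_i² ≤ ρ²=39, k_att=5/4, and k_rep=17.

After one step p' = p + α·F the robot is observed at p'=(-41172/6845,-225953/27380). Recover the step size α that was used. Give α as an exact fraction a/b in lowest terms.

F_att = 5/4·(g−p) = 5/4·(4,-1) = (5.0000,-1.2500)
o1: d²=37 ≤ ρ²=39; F_rep = 17·(-6,-1)/37² = (-0.0745,-0.0124)
o2: d²=442 > ρ²=39 → inactive
o3: d²=241 > ρ²=39 → inactive
F = F_att + ΣF_rep = (4.9255,-1.2624)
Δp = p'−p = (0.9851,-0.2525); α = Δx/Fx = (6743/6845) / (6743/1369) = 1/5
check: Δy/Fy = (-6913/27380) / (-6913/5476) = 1/5 ✓

α = 1/5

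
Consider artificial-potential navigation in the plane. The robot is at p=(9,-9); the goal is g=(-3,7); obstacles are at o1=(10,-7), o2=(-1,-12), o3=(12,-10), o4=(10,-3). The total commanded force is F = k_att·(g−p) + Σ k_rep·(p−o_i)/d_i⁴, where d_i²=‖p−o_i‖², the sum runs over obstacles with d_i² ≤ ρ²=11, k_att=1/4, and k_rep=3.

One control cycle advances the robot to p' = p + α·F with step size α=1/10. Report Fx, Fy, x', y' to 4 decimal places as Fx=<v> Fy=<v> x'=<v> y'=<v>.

F_att = 1/4·(g−p) = 1/4·(-12,16) = (-3.0000,4.0000)
o1: d²=5 ≤ ρ²=11; F_rep = 3·(-1,-2)/5² = (-0.1200,-0.2400)
o2: d²=109 > ρ²=11 → inactive
o3: d²=10 ≤ ρ²=11; F_rep = 3·(-3,1)/10² = (-0.0900,0.0300)
o4: d²=37 > ρ²=11 → inactive
F = F_att + ΣF_rep = (-3.2100,3.7900)
p' = p + 1/10·F = (8.6790,-8.6210)

Fx=-3.2100 Fy=3.7900 x'=8.6790 y'=-8.6210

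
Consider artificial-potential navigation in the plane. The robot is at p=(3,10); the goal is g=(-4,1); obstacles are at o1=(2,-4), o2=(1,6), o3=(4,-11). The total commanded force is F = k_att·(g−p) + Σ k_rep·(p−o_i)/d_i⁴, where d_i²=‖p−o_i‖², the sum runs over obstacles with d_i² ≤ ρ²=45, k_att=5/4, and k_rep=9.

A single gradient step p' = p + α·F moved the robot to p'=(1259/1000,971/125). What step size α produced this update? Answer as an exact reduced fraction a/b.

F_att = 5/4·(g−p) = 5/4·(-7,-9) = (-8.7500,-11.2500)
o1: d²=197 > ρ²=45 → inactive
o2: d²=20 ≤ ρ²=45; F_rep = 9·(2,4)/20² = (0.0450,0.0900)
o3: d²=442 > ρ²=45 → inactive
F = F_att + ΣF_rep = (-8.7050,-11.1600)
Δp = p'−p = (-1.7410,-2.2320); α = Δx/Fx = (-1741/1000) / (-1741/200) = 1/5
check: Δy/Fy = (-279/125) / (-279/25) = 1/5 ✓

α = 1/5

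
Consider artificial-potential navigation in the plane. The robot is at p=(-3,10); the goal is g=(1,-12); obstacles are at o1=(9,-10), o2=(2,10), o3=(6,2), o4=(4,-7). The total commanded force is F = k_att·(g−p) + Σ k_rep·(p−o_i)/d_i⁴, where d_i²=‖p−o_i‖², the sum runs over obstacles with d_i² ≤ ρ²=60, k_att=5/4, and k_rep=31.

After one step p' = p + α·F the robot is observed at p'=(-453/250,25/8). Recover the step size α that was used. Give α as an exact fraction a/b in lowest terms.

F_att = 5/4·(g−p) = 5/4·(4,-22) = (5.0000,-27.5000)
o1: d²=544 > ρ²=60 → inactive
o2: d²=25 ≤ ρ²=60; F_rep = 31·(-5,0)/25² = (-0.2480,0.0000)
o3: d²=145 > ρ²=60 → inactive
o4: d²=338 > ρ²=60 → inactive
F = F_att + ΣF_rep = (4.7520,-27.5000)
Δp = p'−p = (1.1880,-6.8750); α = Δx/Fx = (297/250) / (594/125) = 1/4
check: Δy/Fy = (-55/8) / (-55/2) = 1/4 ✓

α = 1/4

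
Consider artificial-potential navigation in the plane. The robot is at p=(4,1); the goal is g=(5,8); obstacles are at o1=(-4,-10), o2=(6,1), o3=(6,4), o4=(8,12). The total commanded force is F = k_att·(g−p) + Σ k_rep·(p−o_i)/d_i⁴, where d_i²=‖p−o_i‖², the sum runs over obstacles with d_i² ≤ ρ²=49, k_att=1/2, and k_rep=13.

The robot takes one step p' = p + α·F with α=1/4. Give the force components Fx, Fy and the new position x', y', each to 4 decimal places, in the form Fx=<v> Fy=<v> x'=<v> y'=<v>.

F_att = 1/2·(g−p) = 1/2·(1,7) = (0.5000,3.5000)
o1: d²=185 > ρ²=49 → inactive
o2: d²=4 ≤ ρ²=49; F_rep = 13·(-2,0)/4² = (-1.6250,0.0000)
o3: d²=13 ≤ ρ²=49; F_rep = 13·(-2,-3)/13² = (-0.1538,-0.2308)
o4: d²=137 > ρ²=49 → inactive
F = F_att + ΣF_rep = (-1.2788,3.2692)
p' = p + 1/4·F = (3.6803,1.8173)

Fx=-1.2788 Fy=3.2692 x'=3.6803 y'=1.8173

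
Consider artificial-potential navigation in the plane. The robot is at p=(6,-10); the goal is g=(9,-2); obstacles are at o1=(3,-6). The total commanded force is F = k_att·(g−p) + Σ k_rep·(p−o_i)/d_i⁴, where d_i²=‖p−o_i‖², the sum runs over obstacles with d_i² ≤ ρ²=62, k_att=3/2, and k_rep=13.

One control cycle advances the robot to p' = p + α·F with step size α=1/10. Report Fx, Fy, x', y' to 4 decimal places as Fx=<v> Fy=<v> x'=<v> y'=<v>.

Fx=4.5624 Fy=11.9168 x'=6.4562 y'=-8.8083

F_att = 3/2·(g−p) = 3/2·(3,8) = (4.5000,12.0000)
o1: d²=25 ≤ ρ²=62; F_rep = 13·(3,-4)/25² = (0.0624,-0.0832)
F = F_att + ΣF_rep = (4.5624,11.9168)
p' = p + 1/10·F = (6.4562,-8.8083)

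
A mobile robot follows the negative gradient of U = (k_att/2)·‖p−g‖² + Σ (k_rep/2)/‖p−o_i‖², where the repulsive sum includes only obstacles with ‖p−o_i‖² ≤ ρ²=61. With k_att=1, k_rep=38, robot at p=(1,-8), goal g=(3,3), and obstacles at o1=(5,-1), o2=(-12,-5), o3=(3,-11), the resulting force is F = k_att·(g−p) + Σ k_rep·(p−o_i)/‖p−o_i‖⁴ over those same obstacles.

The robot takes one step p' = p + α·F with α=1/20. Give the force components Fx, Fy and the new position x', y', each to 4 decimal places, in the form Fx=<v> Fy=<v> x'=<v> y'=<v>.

F_att = 1·(g−p) = 1·(2,11) = (2.0000,11.0000)
o1: d²=65 > ρ²=61 → inactive
o2: d²=178 > ρ²=61 → inactive
o3: d²=13 ≤ ρ²=61; F_rep = 38·(-2,3)/13² = (-0.4497,0.6746)
F = F_att + ΣF_rep = (1.5503,11.6746)
p' = p + 1/20·F = (1.0775,-7.4163)

Fx=1.5503 Fy=11.6746 x'=1.0775 y'=-7.4163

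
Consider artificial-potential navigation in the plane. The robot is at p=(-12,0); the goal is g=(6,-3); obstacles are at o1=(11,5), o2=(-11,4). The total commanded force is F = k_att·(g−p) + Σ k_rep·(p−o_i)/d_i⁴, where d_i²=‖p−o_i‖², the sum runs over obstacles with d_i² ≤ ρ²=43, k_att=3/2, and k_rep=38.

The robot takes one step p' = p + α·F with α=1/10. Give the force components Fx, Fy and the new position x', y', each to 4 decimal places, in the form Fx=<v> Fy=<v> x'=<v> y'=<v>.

F_att = 3/2·(g−p) = 3/2·(18,-3) = (27.0000,-4.5000)
o1: d²=554 > ρ²=43 → inactive
o2: d²=17 ≤ ρ²=43; F_rep = 38·(-1,-4)/17² = (-0.1315,-0.5260)
F = F_att + ΣF_rep = (26.8685,-5.0260)
p' = p + 1/10·F = (-9.3131,-0.5026)

Fx=26.8685 Fy=-5.0260 x'=-9.3131 y'=-0.5026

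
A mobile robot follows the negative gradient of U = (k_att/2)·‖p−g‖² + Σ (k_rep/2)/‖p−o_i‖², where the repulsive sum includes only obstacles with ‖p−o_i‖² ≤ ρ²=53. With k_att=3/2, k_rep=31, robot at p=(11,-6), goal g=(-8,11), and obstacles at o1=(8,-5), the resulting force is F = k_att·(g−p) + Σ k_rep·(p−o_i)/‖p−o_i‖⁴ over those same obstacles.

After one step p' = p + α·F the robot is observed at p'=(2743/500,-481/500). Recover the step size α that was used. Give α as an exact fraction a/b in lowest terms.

F_att = 3/2·(g−p) = 3/2·(-19,17) = (-28.5000,25.5000)
o1: d²=10 ≤ ρ²=53; F_rep = 31·(3,-1)/10² = (0.9300,-0.3100)
F = F_att + ΣF_rep = (-27.5700,25.1900)
Δp = p'−p = (-5.5140,5.0380); α = Δx/Fx = (-2757/500) / (-2757/100) = 1/5
check: Δy/Fy = (2519/500) / (2519/100) = 1/5 ✓

α = 1/5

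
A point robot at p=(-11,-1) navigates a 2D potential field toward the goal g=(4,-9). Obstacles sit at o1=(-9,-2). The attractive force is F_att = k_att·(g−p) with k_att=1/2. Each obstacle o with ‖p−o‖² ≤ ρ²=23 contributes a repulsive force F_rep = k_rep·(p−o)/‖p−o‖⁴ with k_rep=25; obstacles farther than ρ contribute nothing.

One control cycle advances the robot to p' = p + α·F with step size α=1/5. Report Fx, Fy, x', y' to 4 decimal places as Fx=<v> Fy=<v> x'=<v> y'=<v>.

F_att = 1/2·(g−p) = 1/2·(15,-8) = (7.5000,-4.0000)
o1: d²=5 ≤ ρ²=23; F_rep = 25·(-2,1)/5² = (-2.0000,1.0000)
F = F_att + ΣF_rep = (5.5000,-3.0000)
p' = p + 1/5·F = (-9.9000,-1.6000)

Fx=5.5000 Fy=-3.0000 x'=-9.9000 y'=-1.6000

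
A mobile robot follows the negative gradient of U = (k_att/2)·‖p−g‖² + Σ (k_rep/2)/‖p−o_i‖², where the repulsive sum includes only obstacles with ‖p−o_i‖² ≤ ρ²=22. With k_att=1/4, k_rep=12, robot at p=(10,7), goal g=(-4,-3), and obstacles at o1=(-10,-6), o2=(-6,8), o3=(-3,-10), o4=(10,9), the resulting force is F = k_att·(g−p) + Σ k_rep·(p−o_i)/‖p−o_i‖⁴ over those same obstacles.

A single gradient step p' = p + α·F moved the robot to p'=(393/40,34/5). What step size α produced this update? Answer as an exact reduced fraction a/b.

α = 1/20

F_att = 1/4·(g−p) = 1/4·(-14,-10) = (-3.5000,-2.5000)
o1: d²=569 > ρ²=22 → inactive
o2: d²=257 > ρ²=22 → inactive
o3: d²=458 > ρ²=22 → inactive
o4: d²=4 ≤ ρ²=22; F_rep = 12·(0,-2)/4² = (0.0000,-1.5000)
F = F_att + ΣF_rep = (-3.5000,-4.0000)
Δp = p'−p = (-0.1750,-0.2000); α = Δx/Fx = (-7/40) / (-7/2) = 1/20
check: Δy/Fy = (-1/5) / (-4) = 1/20 ✓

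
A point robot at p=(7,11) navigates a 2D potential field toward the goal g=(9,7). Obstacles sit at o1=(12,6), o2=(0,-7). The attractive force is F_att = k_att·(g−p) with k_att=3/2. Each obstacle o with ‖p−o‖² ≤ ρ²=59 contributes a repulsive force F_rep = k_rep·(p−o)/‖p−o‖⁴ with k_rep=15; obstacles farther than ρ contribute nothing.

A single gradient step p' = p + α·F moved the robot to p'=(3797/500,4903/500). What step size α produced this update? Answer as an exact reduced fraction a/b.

F_att = 3/2·(g−p) = 3/2·(2,-4) = (3.0000,-6.0000)
o1: d²=50 ≤ ρ²=59; F_rep = 15·(-5,5)/50² = (-0.0300,0.0300)
o2: d²=373 > ρ²=59 → inactive
F = F_att + ΣF_rep = (2.9700,-5.9700)
Δp = p'−p = (0.5940,-1.1940); α = Δx/Fx = (297/500) / (297/100) = 1/5
check: Δy/Fy = (-597/500) / (-597/100) = 1/5 ✓

α = 1/5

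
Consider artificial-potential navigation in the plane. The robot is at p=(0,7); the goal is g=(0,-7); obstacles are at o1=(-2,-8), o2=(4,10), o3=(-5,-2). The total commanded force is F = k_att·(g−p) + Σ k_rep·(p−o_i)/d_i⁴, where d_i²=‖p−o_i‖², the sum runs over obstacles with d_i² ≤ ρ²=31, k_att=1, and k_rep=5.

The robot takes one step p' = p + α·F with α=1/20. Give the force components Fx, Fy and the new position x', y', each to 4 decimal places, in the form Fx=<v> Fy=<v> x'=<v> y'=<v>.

Fx=-0.0320 Fy=-14.0240 x'=-0.0016 y'=6.2988

F_att = 1·(g−p) = 1·(0,-14) = (0.0000,-14.0000)
o1: d²=229 > ρ²=31 → inactive
o2: d²=25 ≤ ρ²=31; F_rep = 5·(-4,-3)/25² = (-0.0320,-0.0240)
o3: d²=106 > ρ²=31 → inactive
F = F_att + ΣF_rep = (-0.0320,-14.0240)
p' = p + 1/20·F = (-0.0016,6.2988)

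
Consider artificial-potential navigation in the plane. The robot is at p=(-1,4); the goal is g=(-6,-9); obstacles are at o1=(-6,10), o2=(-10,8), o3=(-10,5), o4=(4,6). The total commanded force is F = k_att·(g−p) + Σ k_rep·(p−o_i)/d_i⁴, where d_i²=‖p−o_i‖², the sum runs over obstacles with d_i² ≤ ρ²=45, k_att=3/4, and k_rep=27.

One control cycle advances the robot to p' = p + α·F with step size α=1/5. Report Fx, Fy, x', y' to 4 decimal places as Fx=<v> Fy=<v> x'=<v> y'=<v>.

Fx=-3.9105 Fy=-9.8142 x'=-1.7821 y'=2.0372

F_att = 3/4·(g−p) = 3/4·(-5,-13) = (-3.7500,-9.7500)
o1: d²=61 > ρ²=45 → inactive
o2: d²=97 > ρ²=45 → inactive
o3: d²=82 > ρ²=45 → inactive
o4: d²=29 ≤ ρ²=45; F_rep = 27·(-5,-2)/29² = (-0.1605,-0.0642)
F = F_att + ΣF_rep = (-3.9105,-9.8142)
p' = p + 1/5·F = (-1.7821,2.0372)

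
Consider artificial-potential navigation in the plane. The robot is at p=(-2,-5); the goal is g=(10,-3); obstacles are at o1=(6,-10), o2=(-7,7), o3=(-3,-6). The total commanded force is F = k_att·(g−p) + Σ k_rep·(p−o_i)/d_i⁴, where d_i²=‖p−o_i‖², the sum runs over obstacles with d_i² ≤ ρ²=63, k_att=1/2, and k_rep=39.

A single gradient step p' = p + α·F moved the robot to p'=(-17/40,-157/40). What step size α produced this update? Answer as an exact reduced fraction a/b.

F_att = 1/2·(g−p) = 1/2·(12,2) = (6.0000,1.0000)
o1: d²=89 > ρ²=63 → inactive
o2: d²=169 > ρ²=63 → inactive
o3: d²=2 ≤ ρ²=63; F_rep = 39·(1,1)/2² = (9.7500,9.7500)
F = F_att + ΣF_rep = (15.7500,10.7500)
Δp = p'−p = (1.5750,1.0750); α = Δx/Fx = (63/40) / (63/4) = 1/10
check: Δy/Fy = (43/40) / (43/4) = 1/10 ✓

α = 1/10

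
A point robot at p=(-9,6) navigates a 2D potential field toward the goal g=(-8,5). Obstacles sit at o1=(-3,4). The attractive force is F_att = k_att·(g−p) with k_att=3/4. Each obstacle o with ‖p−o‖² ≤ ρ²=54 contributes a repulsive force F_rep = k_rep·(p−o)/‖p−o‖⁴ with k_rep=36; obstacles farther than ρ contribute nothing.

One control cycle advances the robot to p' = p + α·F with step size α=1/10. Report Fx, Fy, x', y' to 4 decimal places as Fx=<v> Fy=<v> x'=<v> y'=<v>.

Fx=0.6150 Fy=-0.7050 x'=-8.9385 y'=5.9295

F_att = 3/4·(g−p) = 3/4·(1,-1) = (0.7500,-0.7500)
o1: d²=40 ≤ ρ²=54; F_rep = 36·(-6,2)/40² = (-0.1350,0.0450)
F = F_att + ΣF_rep = (0.6150,-0.7050)
p' = p + 1/10·F = (-8.9385,5.9295)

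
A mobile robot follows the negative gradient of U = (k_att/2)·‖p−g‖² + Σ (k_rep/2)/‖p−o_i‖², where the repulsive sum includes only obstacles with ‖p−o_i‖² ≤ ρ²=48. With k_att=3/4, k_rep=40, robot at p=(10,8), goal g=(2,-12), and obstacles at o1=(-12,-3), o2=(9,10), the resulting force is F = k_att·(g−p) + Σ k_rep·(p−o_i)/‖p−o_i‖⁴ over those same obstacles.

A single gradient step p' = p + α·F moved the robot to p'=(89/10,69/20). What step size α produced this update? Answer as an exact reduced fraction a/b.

F_att = 3/4·(g−p) = 3/4·(-8,-20) = (-6.0000,-15.0000)
o1: d²=605 > ρ²=48 → inactive
o2: d²=5 ≤ ρ²=48; F_rep = 40·(1,-2)/5² = (1.6000,-3.2000)
F = F_att + ΣF_rep = (-4.4000,-18.2000)
Δp = p'−p = (-1.1000,-4.5500); α = Δx/Fx = (-11/10) / (-22/5) = 1/4
check: Δy/Fy = (-91/20) / (-91/5) = 1/4 ✓

α = 1/4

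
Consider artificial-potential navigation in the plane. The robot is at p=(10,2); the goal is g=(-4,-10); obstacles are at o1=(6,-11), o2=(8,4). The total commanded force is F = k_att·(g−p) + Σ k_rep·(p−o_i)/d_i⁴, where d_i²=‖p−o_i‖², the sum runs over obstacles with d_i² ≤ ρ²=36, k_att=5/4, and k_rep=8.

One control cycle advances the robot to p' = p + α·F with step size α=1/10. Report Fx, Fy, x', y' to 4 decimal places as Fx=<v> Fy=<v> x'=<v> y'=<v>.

F_att = 5/4·(g−p) = 5/4·(-14,-12) = (-17.5000,-15.0000)
o1: d²=185 > ρ²=36 → inactive
o2: d²=8 ≤ ρ²=36; F_rep = 8·(2,-2)/8² = (0.2500,-0.2500)
F = F_att + ΣF_rep = (-17.2500,-15.2500)
p' = p + 1/10·F = (8.2750,0.4750)

Fx=-17.2500 Fy=-15.2500 x'=8.2750 y'=0.4750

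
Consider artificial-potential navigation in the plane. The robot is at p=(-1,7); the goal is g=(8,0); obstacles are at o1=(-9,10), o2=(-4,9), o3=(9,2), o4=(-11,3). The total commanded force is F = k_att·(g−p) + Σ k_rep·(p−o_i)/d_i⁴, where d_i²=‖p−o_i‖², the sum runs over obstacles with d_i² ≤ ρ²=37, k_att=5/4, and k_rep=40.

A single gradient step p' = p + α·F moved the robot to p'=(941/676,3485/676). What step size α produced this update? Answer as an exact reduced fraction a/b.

α = 1/5

F_att = 5/4·(g−p) = 5/4·(9,-7) = (11.2500,-8.7500)
o1: d²=73 > ρ²=37 → inactive
o2: d²=13 ≤ ρ²=37; F_rep = 40·(3,-2)/13² = (0.7101,-0.4734)
o3: d²=125 > ρ²=37 → inactive
o4: d²=116 > ρ²=37 → inactive
F = F_att + ΣF_rep = (11.9601,-9.2234)
Δp = p'−p = (2.3920,-1.8447); α = Δx/Fx = (1617/676) / (8085/676) = 1/5
check: Δy/Fy = (-1247/676) / (-6235/676) = 1/5 ✓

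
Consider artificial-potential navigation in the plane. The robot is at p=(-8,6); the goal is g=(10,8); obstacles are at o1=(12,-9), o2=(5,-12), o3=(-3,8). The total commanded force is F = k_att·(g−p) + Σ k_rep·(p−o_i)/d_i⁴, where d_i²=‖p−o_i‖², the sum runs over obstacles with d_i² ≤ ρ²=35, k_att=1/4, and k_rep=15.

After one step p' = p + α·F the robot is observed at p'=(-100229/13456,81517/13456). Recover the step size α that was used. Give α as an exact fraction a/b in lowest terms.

α = 1/8

F_att = 1/4·(g−p) = 1/4·(18,2) = (4.5000,0.5000)
o1: d²=625 > ρ²=35 → inactive
o2: d²=493 > ρ²=35 → inactive
o3: d²=29 ≤ ρ²=35; F_rep = 15·(-5,-2)/29² = (-0.0892,-0.0357)
F = F_att + ΣF_rep = (4.4108,0.4643)
Δp = p'−p = (0.5514,0.0580); α = Δx/Fx = (7419/13456) / (7419/1682) = 1/8
check: Δy/Fy = (781/13456) / (781/1682) = 1/8 ✓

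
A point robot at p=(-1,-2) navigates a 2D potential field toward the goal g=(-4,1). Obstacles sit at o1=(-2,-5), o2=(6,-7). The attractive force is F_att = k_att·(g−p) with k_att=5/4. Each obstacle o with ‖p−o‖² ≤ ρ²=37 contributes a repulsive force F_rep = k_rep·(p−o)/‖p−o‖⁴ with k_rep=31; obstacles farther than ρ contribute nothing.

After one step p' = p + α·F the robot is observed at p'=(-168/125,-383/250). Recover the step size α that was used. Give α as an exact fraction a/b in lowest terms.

α = 1/10

F_att = 5/4·(g−p) = 5/4·(-3,3) = (-3.7500,3.7500)
o1: d²=10 ≤ ρ²=37; F_rep = 31·(1,3)/10² = (0.3100,0.9300)
o2: d²=74 > ρ²=37 → inactive
F = F_att + ΣF_rep = (-3.4400,4.6800)
Δp = p'−p = (-0.3440,0.4680); α = Δx/Fx = (-43/125) / (-86/25) = 1/10
check: Δy/Fy = (117/250) / (117/25) = 1/10 ✓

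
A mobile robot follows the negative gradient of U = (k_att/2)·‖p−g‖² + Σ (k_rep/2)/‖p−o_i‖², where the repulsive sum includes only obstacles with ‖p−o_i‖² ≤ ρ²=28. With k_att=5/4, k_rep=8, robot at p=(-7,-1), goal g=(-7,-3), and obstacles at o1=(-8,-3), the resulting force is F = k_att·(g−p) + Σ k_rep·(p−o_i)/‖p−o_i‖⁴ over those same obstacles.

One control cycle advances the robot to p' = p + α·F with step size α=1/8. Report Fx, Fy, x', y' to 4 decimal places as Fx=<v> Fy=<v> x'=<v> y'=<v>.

F_att = 5/4·(g−p) = 5/4·(0,-2) = (0.0000,-2.5000)
o1: d²=5 ≤ ρ²=28; F_rep = 8·(1,2)/5² = (0.3200,0.6400)
F = F_att + ΣF_rep = (0.3200,-1.8600)
p' = p + 1/8·F = (-6.9600,-1.2325)

Fx=0.3200 Fy=-1.8600 x'=-6.9600 y'=-1.2325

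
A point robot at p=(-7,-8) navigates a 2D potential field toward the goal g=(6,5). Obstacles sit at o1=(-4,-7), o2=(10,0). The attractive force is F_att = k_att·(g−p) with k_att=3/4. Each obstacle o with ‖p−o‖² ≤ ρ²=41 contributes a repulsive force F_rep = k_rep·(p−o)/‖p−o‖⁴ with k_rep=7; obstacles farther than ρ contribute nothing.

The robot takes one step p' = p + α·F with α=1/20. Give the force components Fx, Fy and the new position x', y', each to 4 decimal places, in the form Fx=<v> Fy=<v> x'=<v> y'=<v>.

Fx=9.5400 Fy=9.6800 x'=-6.5230 y'=-7.5160

F_att = 3/4·(g−p) = 3/4·(13,13) = (9.7500,9.7500)
o1: d²=10 ≤ ρ²=41; F_rep = 7·(-3,-1)/10² = (-0.2100,-0.0700)
o2: d²=353 > ρ²=41 → inactive
F = F_att + ΣF_rep = (9.5400,9.6800)
p' = p + 1/20·F = (-6.5230,-7.5160)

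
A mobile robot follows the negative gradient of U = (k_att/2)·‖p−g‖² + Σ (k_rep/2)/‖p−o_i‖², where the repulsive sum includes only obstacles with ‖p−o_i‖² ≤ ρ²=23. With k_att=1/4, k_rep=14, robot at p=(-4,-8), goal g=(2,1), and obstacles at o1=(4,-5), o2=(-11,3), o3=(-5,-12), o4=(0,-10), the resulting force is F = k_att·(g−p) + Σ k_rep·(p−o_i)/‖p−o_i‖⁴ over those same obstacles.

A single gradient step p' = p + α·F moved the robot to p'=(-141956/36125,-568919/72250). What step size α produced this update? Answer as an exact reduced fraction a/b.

α = 1/20

F_att = 1/4·(g−p) = 1/4·(6,9) = (1.5000,2.2500)
o1: d²=73 > ρ²=23 → inactive
o2: d²=170 > ρ²=23 → inactive
o3: d²=17 ≤ ρ²=23; F_rep = 14·(1,4)/17² = (0.0484,0.1938)
o4: d²=20 ≤ ρ²=23; F_rep = 14·(-4,2)/20² = (-0.1400,0.0700)
F = F_att + ΣF_rep = (1.4084,2.5138)
Δp = p'−p = (0.0704,0.1257); α = Δx/Fx = (2544/36125) / (10176/7225) = 1/20
check: Δy/Fy = (9081/72250) / (18162/7225) = 1/20 ✓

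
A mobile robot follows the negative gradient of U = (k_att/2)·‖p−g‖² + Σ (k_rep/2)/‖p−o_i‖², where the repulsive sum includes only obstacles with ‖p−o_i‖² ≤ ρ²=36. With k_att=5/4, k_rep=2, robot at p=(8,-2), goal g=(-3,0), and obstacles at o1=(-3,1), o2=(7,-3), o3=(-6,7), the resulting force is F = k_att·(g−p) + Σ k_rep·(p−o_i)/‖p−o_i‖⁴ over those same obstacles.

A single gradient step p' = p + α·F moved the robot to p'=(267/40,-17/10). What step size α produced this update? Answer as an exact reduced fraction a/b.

F_att = 5/4·(g−p) = 5/4·(-11,2) = (-13.7500,2.5000)
o1: d²=130 > ρ²=36 → inactive
o2: d²=2 ≤ ρ²=36; F_rep = 2·(1,1)/2² = (0.5000,0.5000)
o3: d²=277 > ρ²=36 → inactive
F = F_att + ΣF_rep = (-13.2500,3.0000)
Δp = p'−p = (-1.3250,0.3000); α = Δx/Fx = (-53/40) / (-53/4) = 1/10
check: Δy/Fy = (3/10) / (3) = 1/10 ✓

α = 1/10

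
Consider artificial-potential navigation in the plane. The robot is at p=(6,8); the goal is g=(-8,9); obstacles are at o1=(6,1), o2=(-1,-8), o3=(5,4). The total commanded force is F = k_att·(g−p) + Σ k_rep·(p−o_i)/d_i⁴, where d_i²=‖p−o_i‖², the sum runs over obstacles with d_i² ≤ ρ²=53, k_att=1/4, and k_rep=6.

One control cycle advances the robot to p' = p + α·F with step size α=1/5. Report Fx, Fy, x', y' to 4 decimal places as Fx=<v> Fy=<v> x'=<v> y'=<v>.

Fx=-3.4792 Fy=0.3505 x'=5.3042 y'=8.0701

F_att = 1/4·(g−p) = 1/4·(-14,1) = (-3.5000,0.2500)
o1: d²=49 ≤ ρ²=53; F_rep = 6·(0,7)/49² = (0.0000,0.0175)
o2: d²=305 > ρ²=53 → inactive
o3: d²=17 ≤ ρ²=53; F_rep = 6·(1,4)/17² = (0.0208,0.0830)
F = F_att + ΣF_rep = (-3.4792,0.3505)
p' = p + 1/5·F = (5.3042,8.0701)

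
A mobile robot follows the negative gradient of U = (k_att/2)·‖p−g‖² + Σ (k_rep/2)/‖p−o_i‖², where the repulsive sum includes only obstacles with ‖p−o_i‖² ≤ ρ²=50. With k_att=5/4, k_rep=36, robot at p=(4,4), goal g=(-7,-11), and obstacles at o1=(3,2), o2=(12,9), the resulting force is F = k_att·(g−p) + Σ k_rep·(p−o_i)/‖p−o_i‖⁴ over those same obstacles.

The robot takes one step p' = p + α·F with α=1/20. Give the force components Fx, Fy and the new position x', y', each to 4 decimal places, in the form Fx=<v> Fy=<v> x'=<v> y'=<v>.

Fx=-12.3100 Fy=-15.8700 x'=3.3845 y'=3.2065

F_att = 5/4·(g−p) = 5/4·(-11,-15) = (-13.7500,-18.7500)
o1: d²=5 ≤ ρ²=50; F_rep = 36·(1,2)/5² = (1.4400,2.8800)
o2: d²=89 > ρ²=50 → inactive
F = F_att + ΣF_rep = (-12.3100,-15.8700)
p' = p + 1/20·F = (3.3845,3.2065)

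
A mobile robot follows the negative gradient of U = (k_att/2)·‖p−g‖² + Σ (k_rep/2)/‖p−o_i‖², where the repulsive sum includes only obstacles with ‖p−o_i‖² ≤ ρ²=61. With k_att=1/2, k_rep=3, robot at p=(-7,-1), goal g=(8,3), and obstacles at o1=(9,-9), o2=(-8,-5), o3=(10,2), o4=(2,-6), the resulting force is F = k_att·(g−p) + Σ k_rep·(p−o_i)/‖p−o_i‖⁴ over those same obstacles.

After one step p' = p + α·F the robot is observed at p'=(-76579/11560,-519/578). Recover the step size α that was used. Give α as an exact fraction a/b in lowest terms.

α = 1/20

F_att = 1/2·(g−p) = 1/2·(15,4) = (7.5000,2.0000)
o1: d²=320 > ρ²=61 → inactive
o2: d²=17 ≤ ρ²=61; F_rep = 3·(1,4)/17² = (0.0104,0.0415)
o3: d²=298 > ρ²=61 → inactive
o4: d²=106 > ρ²=61 → inactive
F = F_att + ΣF_rep = (7.5104,2.0415)
Δp = p'−p = (0.3755,0.1021); α = Δx/Fx = (4341/11560) / (4341/578) = 1/20
check: Δy/Fy = (59/578) / (590/289) = 1/20 ✓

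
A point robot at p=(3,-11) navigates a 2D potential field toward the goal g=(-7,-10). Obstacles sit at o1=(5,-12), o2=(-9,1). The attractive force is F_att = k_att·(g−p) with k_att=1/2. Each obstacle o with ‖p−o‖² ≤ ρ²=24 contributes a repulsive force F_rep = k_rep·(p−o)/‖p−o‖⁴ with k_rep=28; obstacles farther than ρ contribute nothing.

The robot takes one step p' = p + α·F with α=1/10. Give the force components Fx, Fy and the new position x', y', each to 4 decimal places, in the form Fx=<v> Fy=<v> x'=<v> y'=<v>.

F_att = 1/2·(g−p) = 1/2·(-10,1) = (-5.0000,0.5000)
o1: d²=5 ≤ ρ²=24; F_rep = 28·(-2,1)/5² = (-2.2400,1.1200)
o2: d²=288 > ρ²=24 → inactive
F = F_att + ΣF_rep = (-7.2400,1.6200)
p' = p + 1/10·F = (2.2760,-10.8380)

Fx=-7.2400 Fy=1.6200 x'=2.2760 y'=-10.8380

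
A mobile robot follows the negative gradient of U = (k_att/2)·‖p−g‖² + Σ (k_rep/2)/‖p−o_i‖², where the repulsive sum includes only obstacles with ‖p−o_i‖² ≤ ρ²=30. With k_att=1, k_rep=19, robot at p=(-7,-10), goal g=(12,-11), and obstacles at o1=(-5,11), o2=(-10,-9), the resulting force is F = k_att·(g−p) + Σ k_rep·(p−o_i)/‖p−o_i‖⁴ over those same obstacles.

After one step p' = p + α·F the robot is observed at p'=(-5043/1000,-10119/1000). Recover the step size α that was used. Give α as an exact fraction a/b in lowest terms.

F_att = 1·(g−p) = 1·(19,-1) = (19.0000,-1.0000)
o1: d²=445 > ρ²=30 → inactive
o2: d²=10 ≤ ρ²=30; F_rep = 19·(3,-1)/10² = (0.5700,-0.1900)
F = F_att + ΣF_rep = (19.5700,-1.1900)
Δp = p'−p = (1.9570,-0.1190); α = Δx/Fx = (1957/1000) / (1957/100) = 1/10
check: Δy/Fy = (-119/1000) / (-119/100) = 1/10 ✓

α = 1/10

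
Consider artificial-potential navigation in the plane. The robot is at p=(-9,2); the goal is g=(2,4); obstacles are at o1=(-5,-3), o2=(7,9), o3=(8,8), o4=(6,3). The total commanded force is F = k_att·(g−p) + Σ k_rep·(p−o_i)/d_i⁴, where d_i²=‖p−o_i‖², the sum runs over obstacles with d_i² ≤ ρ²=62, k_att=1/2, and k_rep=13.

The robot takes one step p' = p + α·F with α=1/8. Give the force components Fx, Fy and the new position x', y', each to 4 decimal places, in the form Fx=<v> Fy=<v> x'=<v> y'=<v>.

F_att = 1/2·(g−p) = 1/2·(11,2) = (5.5000,1.0000)
o1: d²=41 ≤ ρ²=62; F_rep = 13·(-4,5)/41² = (-0.0309,0.0387)
o2: d²=305 > ρ²=62 → inactive
o3: d²=325 > ρ²=62 → inactive
o4: d²=226 > ρ²=62 → inactive
F = F_att + ΣF_rep = (5.4691,1.0387)
p' = p + 1/8·F = (-8.3164,2.1298)

Fx=5.4691 Fy=1.0387 x'=-8.3164 y'=2.1298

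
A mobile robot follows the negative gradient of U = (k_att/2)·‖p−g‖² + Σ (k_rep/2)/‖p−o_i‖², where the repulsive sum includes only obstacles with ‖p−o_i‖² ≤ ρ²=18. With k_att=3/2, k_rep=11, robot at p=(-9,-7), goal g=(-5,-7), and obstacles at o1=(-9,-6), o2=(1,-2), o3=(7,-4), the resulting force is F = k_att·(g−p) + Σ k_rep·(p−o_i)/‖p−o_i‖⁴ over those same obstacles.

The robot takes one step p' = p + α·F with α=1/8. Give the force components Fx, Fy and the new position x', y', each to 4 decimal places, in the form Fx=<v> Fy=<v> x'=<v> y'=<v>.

F_att = 3/2·(g−p) = 3/2·(4,0) = (6.0000,0.0000)
o1: d²=1 ≤ ρ²=18; F_rep = 11·(0,-1)/1² = (0.0000,-11.0000)
o2: d²=125 > ρ²=18 → inactive
o3: d²=265 > ρ²=18 → inactive
F = F_att + ΣF_rep = (6.0000,-11.0000)
p' = p + 1/8·F = (-8.2500,-8.3750)

Fx=6.0000 Fy=-11.0000 x'=-8.2500 y'=-8.3750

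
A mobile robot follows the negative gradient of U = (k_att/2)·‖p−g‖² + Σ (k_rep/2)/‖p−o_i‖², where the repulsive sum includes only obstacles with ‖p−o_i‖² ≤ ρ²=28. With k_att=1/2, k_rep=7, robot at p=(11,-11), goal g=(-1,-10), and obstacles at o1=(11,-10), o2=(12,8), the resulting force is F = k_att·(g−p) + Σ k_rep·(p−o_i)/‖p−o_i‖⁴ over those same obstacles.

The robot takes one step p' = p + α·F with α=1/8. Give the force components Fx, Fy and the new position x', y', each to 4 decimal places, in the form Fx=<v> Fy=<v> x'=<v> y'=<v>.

Fx=-6.0000 Fy=-6.5000 x'=10.2500 y'=-11.8125

F_att = 1/2·(g−p) = 1/2·(-12,1) = (-6.0000,0.5000)
o1: d²=1 ≤ ρ²=28; F_rep = 7·(0,-1)/1² = (0.0000,-7.0000)
o2: d²=362 > ρ²=28 → inactive
F = F_att + ΣF_rep = (-6.0000,-6.5000)
p' = p + 1/8·F = (10.2500,-11.8125)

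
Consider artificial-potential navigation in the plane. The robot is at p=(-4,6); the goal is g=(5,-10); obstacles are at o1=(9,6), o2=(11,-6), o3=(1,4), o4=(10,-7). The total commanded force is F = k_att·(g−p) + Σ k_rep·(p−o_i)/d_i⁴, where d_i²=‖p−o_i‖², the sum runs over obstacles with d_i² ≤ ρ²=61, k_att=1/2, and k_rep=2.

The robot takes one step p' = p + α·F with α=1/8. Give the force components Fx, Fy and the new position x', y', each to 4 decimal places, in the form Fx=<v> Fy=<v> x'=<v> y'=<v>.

Fx=4.4881 Fy=-7.9952 x'=-3.4390 y'=5.0006

F_att = 1/2·(g−p) = 1/2·(9,-16) = (4.5000,-8.0000)
o1: d²=169 > ρ²=61 → inactive
o2: d²=369 > ρ²=61 → inactive
o3: d²=29 ≤ ρ²=61; F_rep = 2·(-5,2)/29² = (-0.0119,0.0048)
o4: d²=365 > ρ²=61 → inactive
F = F_att + ΣF_rep = (4.4881,-7.9952)
p' = p + 1/8·F = (-3.4390,5.0006)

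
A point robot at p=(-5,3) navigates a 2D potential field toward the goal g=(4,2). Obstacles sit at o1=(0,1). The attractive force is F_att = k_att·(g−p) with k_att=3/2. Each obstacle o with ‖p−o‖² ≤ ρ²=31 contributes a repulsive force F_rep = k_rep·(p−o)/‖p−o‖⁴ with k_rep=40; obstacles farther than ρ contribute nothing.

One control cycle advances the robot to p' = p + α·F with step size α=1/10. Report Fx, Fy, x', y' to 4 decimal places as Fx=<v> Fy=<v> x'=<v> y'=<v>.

F_att = 3/2·(g−p) = 3/2·(9,-1) = (13.5000,-1.5000)
o1: d²=29 ≤ ρ²=31; F_rep = 40·(-5,2)/29² = (-0.2378,0.0951)
F = F_att + ΣF_rep = (13.2622,-1.4049)
p' = p + 1/10·F = (-3.6738,2.8595)

Fx=13.2622 Fy=-1.4049 x'=-3.6738 y'=2.8595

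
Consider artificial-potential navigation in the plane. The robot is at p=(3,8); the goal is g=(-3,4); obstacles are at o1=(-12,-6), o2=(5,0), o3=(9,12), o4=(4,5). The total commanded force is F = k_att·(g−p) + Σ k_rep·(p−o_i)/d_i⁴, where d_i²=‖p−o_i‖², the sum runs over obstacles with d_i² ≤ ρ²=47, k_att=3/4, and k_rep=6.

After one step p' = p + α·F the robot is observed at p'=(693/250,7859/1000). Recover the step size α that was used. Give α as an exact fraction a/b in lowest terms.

α = 1/20

F_att = 3/4·(g−p) = 3/4·(-6,-4) = (-4.5000,-3.0000)
o1: d²=421 > ρ²=47 → inactive
o2: d²=68 > ρ²=47 → inactive
o3: d²=52 > ρ²=47 → inactive
o4: d²=10 ≤ ρ²=47; F_rep = 6·(-1,3)/10² = (-0.0600,0.1800)
F = F_att + ΣF_rep = (-4.5600,-2.8200)
Δp = p'−p = (-0.2280,-0.1410); α = Δx/Fx = (-57/250) / (-114/25) = 1/20
check: Δy/Fy = (-141/1000) / (-141/50) = 1/20 ✓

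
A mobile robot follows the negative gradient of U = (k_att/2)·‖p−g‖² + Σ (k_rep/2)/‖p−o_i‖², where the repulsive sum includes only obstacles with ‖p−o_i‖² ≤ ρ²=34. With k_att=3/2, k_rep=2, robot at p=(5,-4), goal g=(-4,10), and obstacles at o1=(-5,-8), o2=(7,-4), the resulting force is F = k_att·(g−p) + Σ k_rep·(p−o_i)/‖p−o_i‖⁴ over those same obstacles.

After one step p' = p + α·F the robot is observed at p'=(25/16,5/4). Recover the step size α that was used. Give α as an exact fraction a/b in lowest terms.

α = 1/4

F_att = 3/2·(g−p) = 3/2·(-9,14) = (-13.5000,21.0000)
o1: d²=116 > ρ²=34 → inactive
o2: d²=4 ≤ ρ²=34; F_rep = 2·(-2,0)/4² = (-0.2500,0.0000)
F = F_att + ΣF_rep = (-13.7500,21.0000)
Δp = p'−p = (-3.4375,5.2500); α = Δx/Fx = (-55/16) / (-55/4) = 1/4
check: Δy/Fy = (21/4) / (21) = 1/4 ✓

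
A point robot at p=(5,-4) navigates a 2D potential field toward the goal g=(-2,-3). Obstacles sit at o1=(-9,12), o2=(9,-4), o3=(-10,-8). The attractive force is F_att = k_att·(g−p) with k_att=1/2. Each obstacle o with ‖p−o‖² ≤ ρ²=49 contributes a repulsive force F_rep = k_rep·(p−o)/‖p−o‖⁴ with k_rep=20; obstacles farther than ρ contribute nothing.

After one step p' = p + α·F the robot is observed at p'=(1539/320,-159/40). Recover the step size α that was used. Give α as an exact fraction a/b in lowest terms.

F_att = 1/2·(g−p) = 1/2·(-7,1) = (-3.5000,0.5000)
o1: d²=452 > ρ²=49 → inactive
o2: d²=16 ≤ ρ²=49; F_rep = 20·(-4,0)/16² = (-0.3125,0.0000)
o3: d²=241 > ρ²=49 → inactive
F = F_att + ΣF_rep = (-3.8125,0.5000)
Δp = p'−p = (-0.1906,0.0250); α = Δx/Fx = (-61/320) / (-61/16) = 1/20
check: Δy/Fy = (1/40) / (1/2) = 1/20 ✓

α = 1/20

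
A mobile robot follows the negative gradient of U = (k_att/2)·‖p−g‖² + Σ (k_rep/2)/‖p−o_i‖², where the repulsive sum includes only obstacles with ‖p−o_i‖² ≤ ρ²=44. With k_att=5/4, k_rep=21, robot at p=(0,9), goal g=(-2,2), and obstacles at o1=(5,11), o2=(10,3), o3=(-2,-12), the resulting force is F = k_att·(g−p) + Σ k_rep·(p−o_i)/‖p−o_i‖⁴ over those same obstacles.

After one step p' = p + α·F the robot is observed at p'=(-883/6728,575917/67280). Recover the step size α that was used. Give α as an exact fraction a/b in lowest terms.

F_att = 5/4·(g−p) = 5/4·(-2,-7) = (-2.5000,-8.7500)
o1: d²=29 ≤ ρ²=44; F_rep = 21·(-5,-2)/29² = (-0.1249,-0.0499)
o2: d²=136 > ρ²=44 → inactive
o3: d²=445 > ρ²=44 → inactive
F = F_att + ΣF_rep = (-2.6249,-8.7999)
Δp = p'−p = (-0.1312,-0.4400); α = Δx/Fx = (-883/6728) / (-4415/1682) = 1/20
check: Δy/Fy = (-29603/67280) / (-29603/3364) = 1/20 ✓

α = 1/20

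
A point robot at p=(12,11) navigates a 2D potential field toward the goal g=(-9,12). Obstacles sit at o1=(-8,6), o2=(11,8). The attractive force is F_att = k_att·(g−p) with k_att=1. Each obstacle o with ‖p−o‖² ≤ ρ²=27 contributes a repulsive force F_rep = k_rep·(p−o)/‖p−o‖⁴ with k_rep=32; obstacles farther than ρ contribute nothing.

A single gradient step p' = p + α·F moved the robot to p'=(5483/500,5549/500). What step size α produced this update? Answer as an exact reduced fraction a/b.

α = 1/20

F_att = 1·(g−p) = 1·(-21,1) = (-21.0000,1.0000)
o1: d²=425 > ρ²=27 → inactive
o2: d²=10 ≤ ρ²=27; F_rep = 32·(1,3)/10² = (0.3200,0.9600)
F = F_att + ΣF_rep = (-20.6800,1.9600)
Δp = p'−p = (-1.0340,0.0980); α = Δx/Fx = (-517/500) / (-517/25) = 1/20
check: Δy/Fy = (49/500) / (49/25) = 1/20 ✓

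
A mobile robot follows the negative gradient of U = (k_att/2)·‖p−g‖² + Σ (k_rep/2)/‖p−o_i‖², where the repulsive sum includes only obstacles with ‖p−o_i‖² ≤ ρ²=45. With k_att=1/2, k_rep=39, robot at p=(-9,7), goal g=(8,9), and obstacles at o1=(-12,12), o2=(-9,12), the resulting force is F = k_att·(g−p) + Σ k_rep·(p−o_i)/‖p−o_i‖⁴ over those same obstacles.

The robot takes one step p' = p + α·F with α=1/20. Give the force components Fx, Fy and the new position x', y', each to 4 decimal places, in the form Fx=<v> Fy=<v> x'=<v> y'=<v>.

Fx=8.6012 Fy=0.5193 x'=-8.5699 y'=7.0260

F_att = 1/2·(g−p) = 1/2·(17,2) = (8.5000,1.0000)
o1: d²=34 ≤ ρ²=45; F_rep = 39·(3,-5)/34² = (0.1012,-0.1687)
o2: d²=25 ≤ ρ²=45; F_rep = 39·(0,-5)/25² = (0.0000,-0.3120)
F = F_att + ΣF_rep = (8.6012,0.5193)
p' = p + 1/20·F = (-8.5699,7.0260)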